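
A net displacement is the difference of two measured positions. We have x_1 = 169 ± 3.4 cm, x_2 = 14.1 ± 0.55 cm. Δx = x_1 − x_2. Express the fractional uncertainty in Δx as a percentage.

2.22%

For a sum/difference, combine absolute errors in quadrature:
  (δx_1)² = 11.6;  (δx_2)² = 0.303
δΔx = √(11.9) = 3.44 cm
Δx = 155 cm, so δΔx/Δx = 3.44/155 = 0.0222.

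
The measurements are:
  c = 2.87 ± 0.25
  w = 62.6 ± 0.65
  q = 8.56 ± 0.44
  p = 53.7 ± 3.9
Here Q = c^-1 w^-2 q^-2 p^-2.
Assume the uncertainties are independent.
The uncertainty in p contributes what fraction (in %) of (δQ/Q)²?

(δQ/Q)² = (-1·δc/c)² + (-2·δw/w)² + (-2·δq/q)² + (-2·δp/p)²
  c term: (-1×0.0871)² = 0.00759
  w term: (-2×0.0104)² = 0.000431
  q term: (-2×0.0514)² = 0.0106
  p term: (-2×0.0726)² = 0.0211
Total = 0.0397. Share from p = 0.0211/0.0397 = 0.532.

53.2%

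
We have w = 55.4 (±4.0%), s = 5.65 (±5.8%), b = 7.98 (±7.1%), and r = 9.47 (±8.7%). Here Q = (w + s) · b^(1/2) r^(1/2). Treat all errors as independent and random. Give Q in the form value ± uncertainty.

Let u = w + s = 61.0. δu = √(δw² + δs²) = √(4.91 + 0.107) = 2.24, so δu/u = 0.0367.
Q is then a monomial in u, b, r:
δQ/Q = √((δu/u)² + (½·δb/b)² + (½·δr/r)²) = √(0.00135 + 0.00126 + 0.00189) = 0.0671
Q = 531, so δQ = 0.0671 × 531 = 35.6.

531 ± 35.6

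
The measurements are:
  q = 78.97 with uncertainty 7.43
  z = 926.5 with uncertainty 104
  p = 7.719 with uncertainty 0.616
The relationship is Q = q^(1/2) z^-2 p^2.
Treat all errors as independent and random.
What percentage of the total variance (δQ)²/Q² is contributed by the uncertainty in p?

32.6%

(δQ/Q)² = (½·δq/q)² + (-2·δz/z)² + (2·δp/p)²
  q term: (0.5×0.0941)² = 0.00221
  z term: (-2×0.112)² = 0.0504
  p term: (2×0.0798)² = 0.0255
Total = 0.0781. Share from p = 0.0255/0.0781 = 0.326.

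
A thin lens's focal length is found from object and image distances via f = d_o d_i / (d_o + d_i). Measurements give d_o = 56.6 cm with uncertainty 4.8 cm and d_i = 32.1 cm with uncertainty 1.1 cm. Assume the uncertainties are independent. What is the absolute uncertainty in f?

0.772 cm

∂f/∂d_o = (d_i/(d_o+d_i))² = 0.131;  ∂f/∂d_i = (d_o/(d_o+d_i))² = 0.407
δf = √((∂f/∂d_o · δd_o)² + (∂f/∂d_i · δd_i)²) = √(0.395 + 0.201) = 0.772 cm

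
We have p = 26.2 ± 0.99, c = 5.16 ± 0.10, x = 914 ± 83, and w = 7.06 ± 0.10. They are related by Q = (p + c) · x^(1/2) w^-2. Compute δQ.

Let u = p + c = 31.4. δu = √(δp² + δc²) = √(0.980 + 0.0100) = 0.995, so δu/u = 0.0317.
Q is then a monomial in u, x, w:
δQ/Q = √((δu/u)² + (½·δx/x)² + (-2·δw/w)²) = √(0.00101 + 0.00206 + 0.000803) = 0.0622
Q = 19.0, so δQ = 0.0622 × 19.0 = 1.18.

1.18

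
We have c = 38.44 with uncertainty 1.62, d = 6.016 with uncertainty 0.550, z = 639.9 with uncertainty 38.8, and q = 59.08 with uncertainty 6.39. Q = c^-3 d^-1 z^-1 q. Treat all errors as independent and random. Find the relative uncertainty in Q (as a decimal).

Since Q is a product/quotient, work with relative uncertainties:
  (-3·δc/c)² = (-3×0.0421)² = 0.0160;  (-1·δd/d)² = (-1×0.0914)² = 0.00836;  (-1·δz/z)² = (-1×0.0606)² = 0.00368;  (1·δq/q)² = (1×0.108)² = 0.0117
δQ/Q = √(0.0397) = 0.199

0.199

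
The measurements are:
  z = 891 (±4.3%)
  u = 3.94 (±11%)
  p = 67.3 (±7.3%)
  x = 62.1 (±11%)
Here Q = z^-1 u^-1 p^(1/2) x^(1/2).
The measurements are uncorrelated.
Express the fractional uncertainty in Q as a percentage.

Products/powers → add relative errors in quadrature, weighted by exponent:
  (-1·δz/z)² = (-1×0.0430)² = 0.00185;  (-1·δu/u)² = (-1×0.110)² = 0.0121;  (½·δp/p)² = (0.5×0.0730)² = 0.00133;  (½·δx/x)² = (0.5×0.110)² = 0.00302
δQ/Q = √(0.0183) = 0.135

13.5%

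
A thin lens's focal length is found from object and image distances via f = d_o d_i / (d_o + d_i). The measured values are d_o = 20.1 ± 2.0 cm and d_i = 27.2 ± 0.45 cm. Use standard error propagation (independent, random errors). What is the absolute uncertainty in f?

∂f/∂d_o = (d_i/(d_o+d_i))² = 0.331;  ∂f/∂d_i = (d_o/(d_o+d_i))² = 0.181
δf = √((∂f/∂d_o · δd_o)² + (∂f/∂d_i · δd_i)²) = √(0.437 + 0.00660) = 0.666 cm

0.666 cm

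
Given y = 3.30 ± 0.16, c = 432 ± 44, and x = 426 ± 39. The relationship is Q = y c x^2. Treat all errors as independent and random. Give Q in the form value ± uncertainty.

Relative error in a monomial: (δQ/Q)² = Σ (nᵢ · δxᵢ/xᵢ)².
  (1·δy/y)² = (1×0.0485)² = 0.00235;  (1·δc/c)² = (1×0.102)² = 0.0104;  (2·δx/x)² = (2×0.0915)² = 0.0335
δQ/Q = √(0.0462) = 0.215
Q = 2.59e+08, so δQ = 0.215 × 2.59e+08 = 5.56e+07.

(2.59 ± 0.556) × 10^8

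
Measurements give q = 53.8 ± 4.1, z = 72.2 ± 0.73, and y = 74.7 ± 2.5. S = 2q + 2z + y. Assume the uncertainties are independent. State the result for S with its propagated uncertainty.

327 ± 8.70

Absolute uncertainties add in quadrature for a linear combination:
  (2·δq)² = 67.2;  (2·δz)² = 2.13;  (δy)² = 6.25
δS = √(75.6) = 8.70
S = 327.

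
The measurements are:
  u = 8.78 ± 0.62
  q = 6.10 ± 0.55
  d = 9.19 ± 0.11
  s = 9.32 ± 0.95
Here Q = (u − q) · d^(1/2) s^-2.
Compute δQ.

0.0346

Let w = u − q = 2.68. δw = √(δu² + δq²) = √(0.384 + 0.303) = 0.829, so δw/w = 0.309.
Q is then a monomial in w, d, s:
δQ/Q = √((δw/w)² + (½·δd/d)² + (-2·δs/s)²) = √(0.0956 + 3.58e-05 + 0.0416) = 0.370
Q = 0.0935, so δQ = 0.370 × 0.0935 = 0.0346.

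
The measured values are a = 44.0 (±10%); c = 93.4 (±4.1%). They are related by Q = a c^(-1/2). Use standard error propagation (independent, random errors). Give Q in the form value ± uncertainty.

For a monomial Q ∝ a, c^(-1/2), fractional errors add in quadrature:
  (1·δa/a)² = (1×0.100)² = 0.0100;  (−½·δc/c)² = (-0.5×0.0410)² = 0.000420
δQ/Q = √(0.0104) = 0.102
Q = 4.55, so δQ = 0.102 × 4.55 = 0.465.

4.55 ± 0.465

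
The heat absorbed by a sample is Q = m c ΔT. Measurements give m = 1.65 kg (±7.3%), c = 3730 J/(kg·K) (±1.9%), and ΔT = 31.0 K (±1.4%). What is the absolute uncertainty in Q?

14600 J

For a monomial Q ∝ m, c, ΔT, fractional errors add in quadrature:
  (1·δm/m)² = (1×0.0730)² = 0.00533;  (1·δc/c)² = (1×0.0190)² = 0.000361;  (1·δΔT/ΔT)² = (1×0.0140)² = 0.000196
δQ/Q = √(0.00589) = 0.0767
Q = 1.91e+05 J, so δQ = 0.0767 × 1.91e+05 = 14600 J.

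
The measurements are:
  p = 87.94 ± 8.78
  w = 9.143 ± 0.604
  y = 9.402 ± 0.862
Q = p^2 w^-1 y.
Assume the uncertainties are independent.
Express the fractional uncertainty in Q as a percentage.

22.9%

Products/powers → add relative errors in quadrature, weighted by exponent:
  (2·δp/p)² = (2×0.0998)² = 0.0399;  (-1·δw/w)² = (-1×0.0661)² = 0.00436;  (1·δy/y)² = (1×0.0917)² = 0.00841
δQ/Q = √(0.0526) = 0.229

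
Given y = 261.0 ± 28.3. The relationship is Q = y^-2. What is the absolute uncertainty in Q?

3.18e-06

Q ∝ y^-2, so δQ/Q = |-2| · δy/y = 2 × 0.108 = 0.217.
Q = 1.468e-05, so δQ = 0.217 × 1.468e-05 = 3.18e-06.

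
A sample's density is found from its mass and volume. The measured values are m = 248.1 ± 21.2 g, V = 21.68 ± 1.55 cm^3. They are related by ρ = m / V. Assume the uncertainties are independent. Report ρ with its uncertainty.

11.44 ± 1.27 g/cm^3

Each factor contributes (exponent × relative error)² to (δρ/ρ)²:
  (1·δm/m)² = (1×0.0854)² = 0.00730;  (-1·δV/V)² = (-1×0.0715)² = 0.00511
δρ/ρ = √(0.0124) = 0.111
ρ = 11.44 g/cm^3, so δρ = 0.111 × 11.44 = 1.27 g/cm^3.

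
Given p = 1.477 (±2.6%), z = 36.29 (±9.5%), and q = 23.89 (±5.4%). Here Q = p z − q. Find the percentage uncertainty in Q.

18.3%

Let w = p·z = 53.60. δw/w = √((1·δp/p)² + (1·δz/z)²) = √(0.000676 + 0.00903) = 0.0985, so δw = 5.28.
Q = w − q: δQ = √(δw² + δq²) = √(27.9 + 1.66) = 5.43
Q = 29.71, so δQ/Q = 5.43/29.71 = 0.183.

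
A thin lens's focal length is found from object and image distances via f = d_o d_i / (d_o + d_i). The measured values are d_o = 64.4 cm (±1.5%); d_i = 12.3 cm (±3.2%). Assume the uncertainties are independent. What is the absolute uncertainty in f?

∂f/∂d_o = (d_i/(d_o+d_i))² = 0.0257;  ∂f/∂d_i = (d_o/(d_o+d_i))² = 0.705
δf = √((∂f/∂d_o · δd_o)² + (∂f/∂d_i · δd_i)²) = √(0.000617 + 0.0770) = 0.279 cm

0.279 cm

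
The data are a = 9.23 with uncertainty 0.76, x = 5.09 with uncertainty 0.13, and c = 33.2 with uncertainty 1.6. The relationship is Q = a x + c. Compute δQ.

Let p = a·x = 47.0. δp/p = √((1·δa/a)² + (1·δx/x)²) = √(0.00678 + 0.000652) = 0.0862, so δp = 4.05.
Q = p + c: δQ = √(δp² + δc²) = √(16.4 + 2.56) = 4.35

4.35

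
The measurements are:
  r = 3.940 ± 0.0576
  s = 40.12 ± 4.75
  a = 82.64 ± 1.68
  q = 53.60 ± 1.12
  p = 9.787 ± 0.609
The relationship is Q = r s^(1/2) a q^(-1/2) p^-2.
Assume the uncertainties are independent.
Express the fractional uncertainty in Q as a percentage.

14.0%

For a monomial Q ∝ r, s^(1/2), a, q^(-1/2), p^-2, fractional errors add in quadrature:
  (1·δr/r)² = (1×0.0146)² = 0.000214;  (½·δs/s)² = (0.5×0.118)² = 0.00350;  (1·δa/a)² = (1×0.0203)² = 0.000413;  (−½·δq/q)² = (-0.5×0.0209)² = 0.000109;  (-2·δp/p)² = (-2×0.0622)² = 0.0155
δQ/Q = √(0.0197) = 0.140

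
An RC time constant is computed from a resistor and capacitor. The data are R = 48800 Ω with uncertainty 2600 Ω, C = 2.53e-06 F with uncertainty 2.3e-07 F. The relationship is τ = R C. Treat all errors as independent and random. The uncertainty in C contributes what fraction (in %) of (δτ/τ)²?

74.4%

(δτ/τ)² = (1·δR/R)² + (1·δC/C)²
  R term: (1×0.0533)² = 0.00284
  C term: (1×0.0909)² = 0.00826
Total = 0.0111. Share from C = 0.00826/0.0111 = 0.744.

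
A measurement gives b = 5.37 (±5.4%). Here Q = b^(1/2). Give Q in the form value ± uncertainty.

For a monomial Q ∝ b^(1/2), fractional errors add in quadrature:
  (½·δb/b)² = (0.5×0.0540)² = 0.000729
δQ/Q = √(0.000729) = 0.0270
Q = 2.32, so δQ = 0.0270 × 2.32 = 0.0626.

2.32 ± 0.0626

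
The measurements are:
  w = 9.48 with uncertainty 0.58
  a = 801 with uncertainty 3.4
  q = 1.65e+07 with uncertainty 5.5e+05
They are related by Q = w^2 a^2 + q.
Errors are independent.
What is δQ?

Let p = w^2·a^2 = 5.77e+07. δp/p = √((2·δw/w)² + (2·δa/a)²) = √(0.0150 + 7.21e-05) = 0.123, so δp = 7.07e+06.
Q = p + q: δQ = √(δp² + δq²) = √(5e+13 + 3.02e+11) = 7.09e+06

7.09e+06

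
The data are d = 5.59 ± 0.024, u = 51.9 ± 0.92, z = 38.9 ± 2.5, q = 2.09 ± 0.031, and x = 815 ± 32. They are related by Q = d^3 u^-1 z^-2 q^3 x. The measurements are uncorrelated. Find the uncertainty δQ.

2.37

Since Q is a product/quotient, work with relative uncertainties:
  (3·δd/d)² = (3×0.00429)² = 0.000166;  (-1·δu/u)² = (-1×0.0177)² = 0.000314;  (-2·δz/z)² = (-2×0.0643)² = 0.0165;  (3·δq/q)² = (3×0.0148)² = 0.00198;  (1·δx/x)² = (1×0.0393)² = 0.00154
δQ/Q = √(0.0205) = 0.143
Q = 16.5, so δQ = 0.143 × 16.5 = 2.37.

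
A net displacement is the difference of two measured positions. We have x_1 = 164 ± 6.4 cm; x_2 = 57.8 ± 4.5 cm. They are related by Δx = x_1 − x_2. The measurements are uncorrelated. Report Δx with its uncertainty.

Sums and differences: (δΔx)² = Σ (cᵢ δxᵢ)².
  (δx_1)² = 41.0;  (δx_2)² = 20.2
δΔx = √(61.2) = 7.82 cm
Δx = 106 cm.

106 ± 7.82 cm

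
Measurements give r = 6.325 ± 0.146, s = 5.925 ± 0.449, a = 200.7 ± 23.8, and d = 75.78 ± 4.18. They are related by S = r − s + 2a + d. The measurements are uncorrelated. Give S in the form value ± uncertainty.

477.6 ± 47.8

S is a linear combination, so absolute uncertainties add in quadrature:
  (δr)² = 0.0213;  (δs)² = 0.202;  (2·δa)² = 2270;  (δd)² = 17.5
δS = √(2280) = 47.8
S = 477.6.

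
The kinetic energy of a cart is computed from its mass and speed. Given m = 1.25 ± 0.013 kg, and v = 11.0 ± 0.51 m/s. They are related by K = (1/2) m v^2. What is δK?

Relative error in a monomial: (δK/K)² = Σ (nᵢ · δxᵢ/xᵢ)².
  (1·δm/m)² = (1×0.0104)² = 0.000108;  (2·δv/v)² = (2×0.0464)² = 0.00860
δK/K = √(0.00871) = 0.0933
K = 75.6 J, so δK = 0.0933 × 75.6 = 7.06 J.

7.06 J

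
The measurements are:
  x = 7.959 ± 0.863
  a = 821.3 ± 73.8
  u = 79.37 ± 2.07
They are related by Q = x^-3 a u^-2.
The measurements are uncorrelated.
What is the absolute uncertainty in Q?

For a monomial Q ∝ x^-3, a, u^-2, fractional errors add in quadrature:
  (-3·δx/x)² = (-3×0.108)² = 0.106;  (1·δa/a)² = (1×0.0899)² = 0.00807;  (-2·δu/u)² = (-2×0.0261)² = 0.00272
δQ/Q = √(0.117) = 0.341
Q = 0.0002586, so δQ = 0.341 × 0.0002586 = 8.83e-05.

8.83e-05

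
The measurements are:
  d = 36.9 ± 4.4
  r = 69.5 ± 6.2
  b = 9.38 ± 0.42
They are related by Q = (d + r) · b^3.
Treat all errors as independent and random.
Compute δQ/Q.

Let u = d + r = 106. δu = √(δd² + δr²) = √(19.4 + 38.4) = 7.60, so δu/u = 0.0715.
Q is then a monomial in u, b:
δQ/Q = √((δu/u)² + (3·δb/b)²) = √(0.00511 + 0.0180) = 0.152

0.152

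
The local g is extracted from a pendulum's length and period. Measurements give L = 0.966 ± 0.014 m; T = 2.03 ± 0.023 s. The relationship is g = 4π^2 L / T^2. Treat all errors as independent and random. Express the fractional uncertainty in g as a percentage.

2.69%

Since g is a product/quotient, work with relative uncertainties:
  (1·δL/L)² = (1×0.0145)² = 0.000210;  (-2·δT/T)² = (-2×0.0113)² = 0.000513
δg/g = √(0.000724) = 0.0269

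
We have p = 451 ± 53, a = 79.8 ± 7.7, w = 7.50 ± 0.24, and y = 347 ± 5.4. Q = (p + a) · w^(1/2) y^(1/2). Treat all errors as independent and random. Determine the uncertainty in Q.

2770

Let u = p + a = 531. δu = √(δp² + δa²) = √(2810 + 59.3) = 53.6, so δu/u = 0.101.
Q is then a monomial in u, w, y:
δQ/Q = √((δu/u)² + (½·δw/w)² + (½·δy/y)²) = √(0.0102 + 0.000256 + 6.05e-05) = 0.102
Q = 27100, so δQ = 0.102 × 27100 = 2770.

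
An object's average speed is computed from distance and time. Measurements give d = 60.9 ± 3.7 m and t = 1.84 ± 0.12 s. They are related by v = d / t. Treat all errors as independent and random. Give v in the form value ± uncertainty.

33.1 ± 2.95 m/s

Each factor contributes (exponent × relative error)² to (δv/v)²:
  (1·δd/d)² = (1×0.0608)² = 0.00369;  (-1·δt/t)² = (-1×0.0652)² = 0.00425
δv/v = √(0.00794) = 0.0891
v = 33.1 m/s, so δv = 0.0891 × 33.1 = 2.95 m/s.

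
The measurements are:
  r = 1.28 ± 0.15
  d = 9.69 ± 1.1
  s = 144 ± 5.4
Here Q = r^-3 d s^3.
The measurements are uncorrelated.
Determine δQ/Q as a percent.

38.6%

Relative error in a monomial: (δQ/Q)² = Σ (nᵢ · δxᵢ/xᵢ)².
  (-3·δr/r)² = (-3×0.117)² = 0.124;  (1·δd/d)² = (1×0.114)² = 0.0129;  (3·δs/s)² = (3×0.0375)² = 0.0127
δQ/Q = √(0.149) = 0.386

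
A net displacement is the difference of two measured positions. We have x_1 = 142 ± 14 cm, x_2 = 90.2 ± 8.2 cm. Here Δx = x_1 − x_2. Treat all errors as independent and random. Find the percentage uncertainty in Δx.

31.3%

Δx is a linear combination, so absolute uncertainties add in quadrature:
  (δx_1)² = 196;  (δx_2)² = 67.2
δΔx = √(263) = 16.2 cm
Δx = 51.8 cm, so δΔx/Δx = 16.2/51.8 = 0.313.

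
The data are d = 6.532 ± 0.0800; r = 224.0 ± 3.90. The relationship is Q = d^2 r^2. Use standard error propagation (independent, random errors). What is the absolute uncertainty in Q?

91100

For a monomial Q ∝ d^2, r^2, fractional errors add in quadrature:
  (2·δd/d)² = (2×0.0122)² = 0.000600;  (2·δr/r)² = (2×0.0174)² = 0.00121
δQ/Q = √(0.00181) = 0.0426
Q = 2.141e+06, so δQ = 0.0426 × 2.141e+06 = 91100.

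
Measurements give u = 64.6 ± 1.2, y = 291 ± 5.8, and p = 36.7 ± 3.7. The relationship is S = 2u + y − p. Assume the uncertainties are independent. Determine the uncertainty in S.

7.29

Each term contributes (cᵢ δxᵢ)² to (δS)²:
  (2·δu)² = 5.76;  (δy)² = 33.6;  (δp)² = 13.7
δS = √(53.1) = 7.29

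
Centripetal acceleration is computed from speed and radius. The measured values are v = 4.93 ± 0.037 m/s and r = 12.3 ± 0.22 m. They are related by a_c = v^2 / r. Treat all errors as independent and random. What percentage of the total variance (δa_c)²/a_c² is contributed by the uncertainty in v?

41.3%

(δa_c/a_c)² = (2·δv/v)² + (-1·δr/r)²
  v term: (2×0.00751)² = 0.000225
  r term: (-1×0.0179)² = 0.000320
Total = 0.000545. Share from v = 0.000225/0.000545 = 0.413.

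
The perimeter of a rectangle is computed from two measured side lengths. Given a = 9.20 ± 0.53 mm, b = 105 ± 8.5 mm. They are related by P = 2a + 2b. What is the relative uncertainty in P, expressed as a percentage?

7.46%

P is a linear combination, so absolute uncertainties add in quadrature:
  (2·δa)² = 1.12;  (2·δb)² = 289
δP = √(290) = 17.0 mm
P = 228 mm, so δP/P = 17.0/228 = 0.0746.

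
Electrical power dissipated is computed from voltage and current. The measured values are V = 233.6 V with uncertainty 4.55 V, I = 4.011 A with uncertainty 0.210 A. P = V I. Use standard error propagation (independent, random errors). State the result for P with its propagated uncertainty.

Relative error in a monomial: (δP/P)² = Σ (nᵢ · δxᵢ/xᵢ)².
  (1·δV/V)² = (1×0.0195)² = 0.000379;  (1·δI/I)² = (1×0.0524)² = 0.00274
δP/P = √(0.00312) = 0.0559
P = 937.0 W, so δP = 0.0559 × 937.0 = 52.3 W.

937.0 ± 52.3 W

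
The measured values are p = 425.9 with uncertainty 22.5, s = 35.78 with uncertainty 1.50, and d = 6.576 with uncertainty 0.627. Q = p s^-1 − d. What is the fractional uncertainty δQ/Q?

Let w = p·s^-1 = 11.90. δw/w = √((1·δp/p)² + (-1·δs/s)²) = √(0.00279 + 0.00176) = 0.0674, so δw = 0.803.
Q = w − d: δQ = √(δw² + δd²) = √(0.644 + 0.393) = 1.02
Q = 5.327, so δQ/Q = 1.02/5.327 = 0.191.

0.191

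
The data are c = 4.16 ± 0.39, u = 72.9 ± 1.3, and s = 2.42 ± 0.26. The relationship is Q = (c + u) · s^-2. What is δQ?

Let w = c + u = 77.1. δw = √(δc² + δu²) = √(0.152 + 1.69) = 1.36, so δw/w = 0.0176.
Q is then a monomial in w, s:
δQ/Q = √((δw/w)² + (-2·δs/s)²) = √(0.000310 + 0.0462) = 0.216
Q = 13.2, so δQ = 0.216 × 13.2 = 2.84.

2.84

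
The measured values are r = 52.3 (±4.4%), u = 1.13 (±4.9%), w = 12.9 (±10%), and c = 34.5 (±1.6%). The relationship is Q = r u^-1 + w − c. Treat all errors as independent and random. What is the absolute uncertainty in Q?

3.36

Let p = r·u^-1 = 46.3. δp/p = √((1·δr/r)² + (-1·δu/u)²) = √(0.00194 + 0.00240) = 0.0659, so δp = 3.05.
Q = p + w − c: δQ = √(δp² + δw² + δc²) = √(9.29 + 1.66 + 0.305) = 3.36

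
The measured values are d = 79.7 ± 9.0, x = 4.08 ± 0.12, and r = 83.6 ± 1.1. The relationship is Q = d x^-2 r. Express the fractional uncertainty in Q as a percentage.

Q is a product of powers, so relative uncertainties combine in quadrature:
  (1·δd/d)² = (1×0.113)² = 0.0128;  (-2·δx/x)² = (-2×0.0294)² = 0.00346;  (1·δr/r)² = (1×0.0132)² = 0.000173
δQ/Q = √(0.0164) = 0.128

12.8%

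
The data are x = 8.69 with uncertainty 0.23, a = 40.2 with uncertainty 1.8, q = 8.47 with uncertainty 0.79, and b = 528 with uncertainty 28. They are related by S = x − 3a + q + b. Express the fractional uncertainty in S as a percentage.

Absolute uncertainties add in quadrature for a linear combination:
  (δx)² = 0.0529;  (3·δa)² = 29.2;  (δq)² = 0.624;  (δb)² = 784
δS = √(814) = 28.5
S = 425, so δS/S = 28.5/425 = 0.0672.

6.72%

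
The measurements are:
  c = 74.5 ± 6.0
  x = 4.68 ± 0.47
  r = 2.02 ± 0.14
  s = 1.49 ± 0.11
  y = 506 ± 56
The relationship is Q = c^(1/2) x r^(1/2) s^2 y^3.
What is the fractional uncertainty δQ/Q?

Each factor contributes (exponent × relative error)² to (δQ/Q)²:
  (½·δc/c)² = (0.5×0.0805)² = 0.00162;  (1·δx/x)² = (1×0.100)² = 0.0101;  (½·δr/r)² = (0.5×0.0693)² = 0.00120;  (2·δs/s)² = (2×0.0738)² = 0.0218;  (3·δy/y)² = (3×0.111)² = 0.110
δQ/Q = √(0.145) = 0.381

0.381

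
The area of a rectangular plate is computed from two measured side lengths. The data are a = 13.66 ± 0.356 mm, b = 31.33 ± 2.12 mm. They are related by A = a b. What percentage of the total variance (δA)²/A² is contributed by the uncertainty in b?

(δA/A)² = (1·δa/a)² + (1·δb/b)²
  a term: (1×0.0261)² = 0.000679
  b term: (1×0.0677)² = 0.00458
Total = 0.00526. Share from b = 0.00458/0.00526 = 0.871.

87.1%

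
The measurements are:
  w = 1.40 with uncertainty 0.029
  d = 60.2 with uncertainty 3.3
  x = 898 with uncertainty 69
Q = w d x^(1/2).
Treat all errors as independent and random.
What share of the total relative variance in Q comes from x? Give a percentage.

30.1%

(δQ/Q)² = (1·δw/w)² + (1·δd/d)² + (½·δx/x)²
  w term: (1×0.0207)² = 0.000429
  d term: (1×0.0548)² = 0.00300
  x term: (0.5×0.0768)² = 0.00148
Total = 0.00491. Share from x = 0.00148/0.00491 = 0.301.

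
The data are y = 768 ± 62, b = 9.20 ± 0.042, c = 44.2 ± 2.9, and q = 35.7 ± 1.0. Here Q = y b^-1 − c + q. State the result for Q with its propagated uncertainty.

Let p = y·b^-1 = 83.5. δp/p = √((1·δy/y)² + (-1·δb/b)²) = √(0.00652 + 2.08e-05) = 0.0809, so δp = 6.75.
Q = p − c + q: δQ = √(δp² + δc² + δq²) = √(45.6 + 8.41 + 1.00) = 7.41
Q = 75.0.

75.0 ± 7.41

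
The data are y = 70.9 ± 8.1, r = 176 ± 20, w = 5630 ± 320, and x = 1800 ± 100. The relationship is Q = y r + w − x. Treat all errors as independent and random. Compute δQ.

2040

Let p = y·r = 12500. δp/p = √((1·δy/y)² + (1·δr/r)²) = √(0.0131 + 0.0129) = 0.161, so δp = 2010.
Q = p + w − x: δQ = √(δp² + δw² + δx²) = √(4.04e+06 + 1.02e+05 + 10000) = 2040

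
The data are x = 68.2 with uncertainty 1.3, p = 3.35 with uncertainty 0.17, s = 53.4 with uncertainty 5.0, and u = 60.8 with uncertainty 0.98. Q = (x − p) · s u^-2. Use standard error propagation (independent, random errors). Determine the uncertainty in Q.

Let w = x − p = 64.9. δw = √(δx² + δp²) = √(1.69 + 0.0289) = 1.31, so δw/w = 0.0202.
Q is then a monomial in w, s, u:
δQ/Q = √((δw/w)² + (1·δs/s)² + (-2·δu/u)²) = √(0.000409 + 0.00877 + 0.00104) = 0.101
Q = 0.937, so δQ = 0.101 × 0.937 = 0.0947.

0.0947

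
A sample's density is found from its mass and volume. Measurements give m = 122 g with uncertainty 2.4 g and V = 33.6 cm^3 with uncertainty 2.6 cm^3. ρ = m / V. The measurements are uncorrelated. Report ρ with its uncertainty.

3.63 ± 0.290 g/cm^3

Relative error in a monomial: (δρ/ρ)² = Σ (nᵢ · δxᵢ/xᵢ)².
  (1·δm/m)² = (1×0.0197)² = 0.000387;  (-1·δV/V)² = (-1×0.0774)² = 0.00599
δρ/ρ = √(0.00637) = 0.0798
ρ = 3.63 g/cm^3, so δρ = 0.0798 × 3.63 = 0.290 g/cm^3.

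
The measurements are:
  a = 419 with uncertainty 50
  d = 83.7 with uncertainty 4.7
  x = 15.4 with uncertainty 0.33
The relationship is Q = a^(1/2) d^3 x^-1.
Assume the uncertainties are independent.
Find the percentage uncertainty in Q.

18.0%

Q is a product of powers, so relative uncertainties combine in quadrature:
  (½·δa/a)² = (0.5×0.119)² = 0.00356;  (3·δd/d)² = (3×0.0562)² = 0.0284;  (-1·δx/x)² = (-1×0.0214)² = 0.000459
δQ/Q = √(0.0324) = 0.180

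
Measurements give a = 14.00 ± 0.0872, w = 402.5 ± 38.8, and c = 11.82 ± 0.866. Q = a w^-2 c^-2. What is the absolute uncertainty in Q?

Products/powers → add relative errors in quadrature, weighted by exponent:
  (1·δa/a)² = (1×0.00623)² = 3.88e-05;  (-2·δw/w)² = (-2×0.0964)² = 0.0372;  (-2·δc/c)² = (-2×0.0733)² = 0.0215
δQ/Q = √(0.0587) = 0.242
Q = 6.185e-07, so δQ = 0.242 × 6.185e-07 = 1.5e-07.

1.5e-07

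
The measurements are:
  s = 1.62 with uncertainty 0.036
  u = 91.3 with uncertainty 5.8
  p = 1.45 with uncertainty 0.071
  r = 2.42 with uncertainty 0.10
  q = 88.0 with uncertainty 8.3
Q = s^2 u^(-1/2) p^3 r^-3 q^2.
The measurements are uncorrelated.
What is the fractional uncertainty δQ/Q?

Relative error in a monomial: (δQ/Q)² = Σ (nᵢ · δxᵢ/xᵢ)².
  (2·δs/s)² = (2×0.0222)² = 0.00198;  (−½·δu/u)² = (-0.5×0.0635)² = 0.00101;  (3·δp/p)² = (3×0.0490)² = 0.0216;  (-3·δr/r)² = (-3×0.0413)² = 0.0154;  (2·δq/q)² = (2×0.0943)² = 0.0356
δQ/Q = √(0.0755) = 0.275

0.275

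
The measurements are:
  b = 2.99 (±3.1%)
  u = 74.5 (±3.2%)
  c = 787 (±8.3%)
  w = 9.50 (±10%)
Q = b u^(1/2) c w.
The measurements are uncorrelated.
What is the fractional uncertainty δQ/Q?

For a monomial Q ∝ b, u^(1/2), c, w, fractional errors add in quadrature:
  (1·δb/b)² = (1×0.0310)² = 0.000961;  (½·δu/u)² = (0.5×0.0320)² = 0.000256;  (1·δc/c)² = (1×0.0830)² = 0.00689;  (1·δw/w)² = (1×0.100)² = 0.0100
δQ/Q = √(0.0181) = 0.135

0.135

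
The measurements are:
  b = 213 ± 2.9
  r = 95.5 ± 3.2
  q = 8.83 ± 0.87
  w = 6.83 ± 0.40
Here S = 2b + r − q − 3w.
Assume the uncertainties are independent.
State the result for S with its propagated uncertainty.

Sums and differences: (δS)² = Σ (cᵢ δxᵢ)².
  (2·δb)² = 33.6;  (δr)² = 10.2;  (δq)² = 0.757;  (3·δw)² = 1.44
δS = √(46.1) = 6.79
S = 492.

492 ± 6.79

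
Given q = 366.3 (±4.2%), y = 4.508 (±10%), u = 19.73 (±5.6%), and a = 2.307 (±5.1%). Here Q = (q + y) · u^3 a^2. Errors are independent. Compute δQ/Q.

0.201

Let w = q + y = 370.8. δw = √(δq² + δy²) = √(237 + 0.203) = 15.4, so δw/w = 0.0415.
Q is then a monomial in w, u, a:
δQ/Q = √((δw/w)² + (3·δu/u)² + (2·δa/a)²) = √(0.00172 + 0.0282 + 0.0104) = 0.201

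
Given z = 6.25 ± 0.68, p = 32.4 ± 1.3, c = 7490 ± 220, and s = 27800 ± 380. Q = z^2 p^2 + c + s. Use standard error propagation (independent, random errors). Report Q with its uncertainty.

Let w = z^2·p^2 = 41000. δw/w = √((2·δz/z)² + (2·δp/p)²) = √(0.0473 + 0.00644) = 0.232, so δw = 9510.
Q = w + c + s: δQ = √(δw² + δc² + δs²) = √(9.04e+07 + 48400 + 1.44e+05) = 9520
Q = 76300.

76300 ± 9520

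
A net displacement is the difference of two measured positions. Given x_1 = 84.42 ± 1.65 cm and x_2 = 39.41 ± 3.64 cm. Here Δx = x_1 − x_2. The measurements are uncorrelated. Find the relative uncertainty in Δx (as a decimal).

For a sum/difference, combine absolute errors in quadrature:
  (δx_1)² = 2.72;  (δx_2)² = 13.2
δΔx = √(16.0) = 4.00 cm
Δx = 45.01 cm, so δΔx/Δx = 4.00/45.01 = 0.0888.

0.0888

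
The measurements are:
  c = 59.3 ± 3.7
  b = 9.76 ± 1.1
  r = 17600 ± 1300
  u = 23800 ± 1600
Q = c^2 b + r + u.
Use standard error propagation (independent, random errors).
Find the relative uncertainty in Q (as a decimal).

Let p = c^2·b = 34300. δp/p = √((2·δc/c)² + (1·δb/b)²) = √(0.0156 + 0.0127) = 0.168, so δp = 5770.
Q = p + r + u: δQ = √(δp² + δr² + δu²) = √(3.33e+07 + 1.69e+06 + 2.56e+06) = 6130
Q = 75700, so δQ/Q = 6130/75700 = 0.0809.

0.0809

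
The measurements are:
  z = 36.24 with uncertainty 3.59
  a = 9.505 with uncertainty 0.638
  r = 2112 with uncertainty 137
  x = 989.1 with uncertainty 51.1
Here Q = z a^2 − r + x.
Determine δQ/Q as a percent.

Let p = z·a^2 = 3274. δp/p = √((1·δz/z)² + (2·δa/a)²) = √(0.00981 + 0.0180) = 0.167, so δp = 546.
Q = p − r + x: δQ = √(δp² + δr² + δx²) = √(2.98e+05 + 18800 + 2610) = 565
Q = 2151, so δQ/Q = 565/2151 = 0.263.

26.3%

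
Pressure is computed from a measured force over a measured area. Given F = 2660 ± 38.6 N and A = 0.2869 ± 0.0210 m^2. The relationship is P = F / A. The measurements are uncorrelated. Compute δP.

692 Pa

For a monomial P ∝ F, A^-1, fractional errors add in quadrature:
  (1·δF/F)² = (1×0.0145)² = 0.000211;  (-1·δA/A)² = (-1×0.0732)² = 0.00536
δP/P = √(0.00557) = 0.0746
P = 9272 Pa, so δP = 0.0746 × 9272 = 692 Pa.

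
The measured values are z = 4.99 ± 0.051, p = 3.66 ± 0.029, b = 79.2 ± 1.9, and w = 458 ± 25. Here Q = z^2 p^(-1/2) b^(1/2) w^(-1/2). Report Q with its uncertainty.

5.41 ± 0.197

Products/powers → add relative errors in quadrature, weighted by exponent:
  (2·δz/z)² = (2×0.0102)² = 0.000418;  (−½·δp/p)² = (-0.5×0.00792)² = 1.57e-05;  (½·δb/b)² = (0.5×0.0240)² = 0.000144;  (−½·δw/w)² = (-0.5×0.0546)² = 0.000745
δQ/Q = √(0.00132) = 0.0364
Q = 5.41, so δQ = 0.0364 × 5.41 = 0.197.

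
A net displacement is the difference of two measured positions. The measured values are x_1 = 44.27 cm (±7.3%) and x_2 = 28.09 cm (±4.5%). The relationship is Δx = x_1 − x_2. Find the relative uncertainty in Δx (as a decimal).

Δx is a linear combination, so absolute uncertainties add in quadrature:
  (δx_1)² = 10.4;  (δx_2)² = 1.60
δΔx = √(12.0) = 3.47 cm
Δx = 16.18 cm, so δΔx/Δx = 3.47/16.18 = 0.214.

0.214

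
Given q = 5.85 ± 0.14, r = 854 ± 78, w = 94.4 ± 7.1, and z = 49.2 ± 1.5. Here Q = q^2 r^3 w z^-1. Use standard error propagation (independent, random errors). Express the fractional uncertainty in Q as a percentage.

29.0%

Products/powers → add relative errors in quadrature, weighted by exponent:
  (2·δq/q)² = (2×0.0239)² = 0.00229;  (3·δr/r)² = (3×0.0913)² = 0.0751;  (1·δw/w)² = (1×0.0752)² = 0.00566;  (-1·δz/z)² = (-1×0.0305)² = 0.000930
δQ/Q = √(0.0840) = 0.290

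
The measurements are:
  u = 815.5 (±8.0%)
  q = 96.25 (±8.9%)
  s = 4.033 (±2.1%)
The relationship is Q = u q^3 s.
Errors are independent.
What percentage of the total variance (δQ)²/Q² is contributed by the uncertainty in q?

(δQ/Q)² = (1·δu/u)² + (3·δq/q)² + (1·δs/s)²
  u term: (1×0.0800)² = 0.00640
  q term: (3×0.0890)² = 0.0713
  s term: (1×0.0210)² = 0.000441
Total = 0.0781. Share from q = 0.0713/0.0781 = 0.912.

91.2%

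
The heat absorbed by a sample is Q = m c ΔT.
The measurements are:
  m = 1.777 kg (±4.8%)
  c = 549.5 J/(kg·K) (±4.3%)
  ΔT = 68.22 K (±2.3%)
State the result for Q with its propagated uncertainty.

66610 ± 4560 J

For a monomial Q ∝ m, c, ΔT, fractional errors add in quadrature:
  (1·δm/m)² = (1×0.0480)² = 0.00230;  (1·δc/c)² = (1×0.0430)² = 0.00185;  (1·δΔT/ΔT)² = (1×0.0230)² = 0.000529
δQ/Q = √(0.00468) = 0.0684
Q = 66610 J, so δQ = 0.0684 × 66610 = 4560 J.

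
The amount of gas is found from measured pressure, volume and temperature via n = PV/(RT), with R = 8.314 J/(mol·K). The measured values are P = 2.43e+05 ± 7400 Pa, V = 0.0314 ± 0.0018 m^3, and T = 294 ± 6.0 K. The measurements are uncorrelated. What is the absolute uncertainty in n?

0.212 mol

For a monomial n ∝ P, V, T^-1, fractional errors add in quadrature:
  (1·δP/P)² = (1×0.0305)² = 0.000927;  (1·δV/V)² = (1×0.0573)² = 0.00329;  (-1·δT/T)² = (-1×0.0204)² = 0.000416
δn/n = √(0.00463) = 0.0680
n = 3.12 mol, so δn = 0.0680 × 3.12 = 0.212 mol.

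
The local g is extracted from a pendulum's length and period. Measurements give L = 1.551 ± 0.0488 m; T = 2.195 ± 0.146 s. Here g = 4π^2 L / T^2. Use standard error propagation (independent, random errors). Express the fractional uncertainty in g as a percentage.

Each factor contributes (exponent × relative error)² to (δg/g)²:
  (1·δL/L)² = (1×0.0315)² = 0.000990;  (-2·δT/T)² = (-2×0.0665)² = 0.0177
δg/g = √(0.0187) = 0.137

13.7%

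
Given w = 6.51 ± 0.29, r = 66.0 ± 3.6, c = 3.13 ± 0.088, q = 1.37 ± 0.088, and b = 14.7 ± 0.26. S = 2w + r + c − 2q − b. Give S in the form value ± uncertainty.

For a sum/difference, combine absolute errors in quadrature:
  (2·δw)² = 0.336;  (δr)² = 13.0;  (δc)² = 0.00774;  (2·δq)² = 0.0310;  (δb)² = 0.0676
δS = √(13.4) = 3.66
S = 64.7.

64.7 ± 3.66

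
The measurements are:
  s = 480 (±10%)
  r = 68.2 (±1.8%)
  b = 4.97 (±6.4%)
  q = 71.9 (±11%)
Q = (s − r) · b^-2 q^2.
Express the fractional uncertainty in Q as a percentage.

28.0%

Let u = s − r = 412. δu = √(δs² + δr²) = √(2300 + 1.51) = 48.0, so δu/u = 0.117.
Q is then a monomial in u, b, q:
δQ/Q = √((δu/u)² + (-2·δb/b)² + (2·δq/q)²) = √(0.0136 + 0.0164 + 0.0484) = 0.280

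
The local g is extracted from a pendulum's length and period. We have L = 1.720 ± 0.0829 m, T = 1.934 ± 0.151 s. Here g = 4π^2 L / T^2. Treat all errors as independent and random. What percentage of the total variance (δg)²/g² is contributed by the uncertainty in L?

8.70%

(δg/g)² = (1·δL/L)² + (-2·δT/T)²
  L term: (1×0.0482)² = 0.00232
  T term: (-2×0.0781)² = 0.0244
Total = 0.0267. Share from L = 0.00232/0.0267 = 0.0870.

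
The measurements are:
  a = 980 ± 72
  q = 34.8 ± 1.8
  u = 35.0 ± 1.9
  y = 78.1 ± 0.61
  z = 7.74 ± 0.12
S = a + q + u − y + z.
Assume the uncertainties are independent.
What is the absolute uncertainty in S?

72.1

S is a linear combination, so absolute uncertainties add in quadrature:
  (δa)² = 5180;  (δq)² = 3.24;  (δu)² = 3.61;  (δy)² = 0.372;  (δz)² = 0.0144
δS = √(5190) = 72.1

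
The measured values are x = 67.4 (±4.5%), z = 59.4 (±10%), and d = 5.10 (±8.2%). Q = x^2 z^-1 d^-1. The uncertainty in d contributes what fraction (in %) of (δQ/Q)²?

(δQ/Q)² = (2·δx/x)² + (-1·δz/z)² + (-1·δd/d)²
  x term: (2×0.0450)² = 0.00810
  z term: (-1×0.100)² = 0.0100
  d term: (-1×0.0820)² = 0.00672
Total = 0.0248. Share from d = 0.00672/0.0248 = 0.271.

27.1%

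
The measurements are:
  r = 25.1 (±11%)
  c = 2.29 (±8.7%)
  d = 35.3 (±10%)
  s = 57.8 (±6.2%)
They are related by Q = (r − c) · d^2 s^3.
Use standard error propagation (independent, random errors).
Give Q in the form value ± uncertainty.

Let u = r − c = 22.8. δu = √(δr² + δc²) = √(7.62 + 0.0397) = 2.77, so δu/u = 0.121.
Q is then a monomial in u, d, s:
δQ/Q = √((δu/u)² + (2·δd/d)² + (3·δs/s)²) = √(0.0147 + 0.0400 + 0.0346) = 0.299
Q = 5.49e+09, so δQ = 0.299 × 5.49e+09 = 1.64e+09.

(5.49 ± 1.64) × 10^9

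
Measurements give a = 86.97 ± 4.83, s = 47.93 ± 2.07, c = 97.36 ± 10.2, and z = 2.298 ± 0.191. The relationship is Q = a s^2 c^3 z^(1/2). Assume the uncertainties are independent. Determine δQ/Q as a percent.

Q is a product of powers, so relative uncertainties combine in quadrature:
  (1·δa/a)² = (1×0.0555)² = 0.00308;  (2·δs/s)² = (2×0.0432)² = 0.00746;  (3·δc/c)² = (3×0.105)² = 0.0988;  (½·δz/z)² = (0.5×0.0831)² = 0.00173
δQ/Q = √(0.111) = 0.333

33.3%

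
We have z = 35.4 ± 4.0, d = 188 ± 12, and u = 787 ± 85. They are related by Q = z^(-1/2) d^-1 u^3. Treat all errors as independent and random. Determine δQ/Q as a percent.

33.5%

Products/powers → add relative errors in quadrature, weighted by exponent:
  (−½·δz/z)² = (-0.5×0.113)² = 0.00319;  (-1·δd/d)² = (-1×0.0638)² = 0.00407;  (3·δu/u)² = (3×0.108)² = 0.105
δQ/Q = √(0.112) = 0.335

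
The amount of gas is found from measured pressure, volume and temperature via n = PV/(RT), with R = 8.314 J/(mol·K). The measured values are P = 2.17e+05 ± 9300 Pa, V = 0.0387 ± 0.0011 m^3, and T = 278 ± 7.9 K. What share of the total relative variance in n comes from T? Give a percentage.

23.4%

(δn/n)² = (1·δP/P)² + (1·δV/V)² + (-1·δT/T)²
  P term: (1×0.0429)² = 0.00184
  V term: (1×0.0284)² = 0.000808
  T term: (-1×0.0284)² = 0.000808
Total = 0.00345. Share from T = 0.000808/0.00345 = 0.234.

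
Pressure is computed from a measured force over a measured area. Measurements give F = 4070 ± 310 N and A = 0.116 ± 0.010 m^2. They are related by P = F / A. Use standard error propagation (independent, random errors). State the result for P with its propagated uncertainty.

35100 ± 4040 Pa

Relative error in a monomial: (δP/P)² = Σ (nᵢ · δxᵢ/xᵢ)².
  (1·δF/F)² = (1×0.0762)² = 0.00580;  (-1·δA/A)² = (-1×0.0862)² = 0.00743
δP/P = √(0.0132) = 0.115
P = 35100 Pa, so δP = 0.115 × 35100 = 4040 Pa.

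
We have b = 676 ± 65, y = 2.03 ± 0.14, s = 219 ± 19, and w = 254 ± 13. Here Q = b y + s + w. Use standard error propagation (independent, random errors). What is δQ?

164

Let p = b·y = 1370. δp/p = √((1·δb/b)² + (1·δy/y)²) = √(0.00925 + 0.00476) = 0.118, so δp = 162.
Q = p + s + w: δQ = √(δp² + δs² + δw²) = √(26400 + 361 + 169) = 164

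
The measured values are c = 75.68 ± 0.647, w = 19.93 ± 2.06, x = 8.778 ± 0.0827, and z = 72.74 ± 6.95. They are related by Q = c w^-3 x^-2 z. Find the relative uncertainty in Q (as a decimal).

Q is a product of powers, so relative uncertainties combine in quadrature:
  (1·δc/c)² = (1×0.00855)² = 7.31e-05;  (-3·δw/w)² = (-3×0.103)² = 0.0962;  (-2·δx/x)² = (-2×0.00942)² = 0.000355;  (1·δz/z)² = (1×0.0955)² = 0.00913
δQ/Q = √(0.106) = 0.325

0.325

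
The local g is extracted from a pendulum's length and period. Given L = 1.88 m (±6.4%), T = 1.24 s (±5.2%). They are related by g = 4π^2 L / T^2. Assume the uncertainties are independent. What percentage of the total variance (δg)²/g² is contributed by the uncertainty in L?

(δg/g)² = (1·δL/L)² + (-2·δT/T)²
  L term: (1×0.0640)² = 0.00410
  T term: (-2×0.0520)² = 0.0108
Total = 0.0149. Share from L = 0.00410/0.0149 = 0.275.

27.5%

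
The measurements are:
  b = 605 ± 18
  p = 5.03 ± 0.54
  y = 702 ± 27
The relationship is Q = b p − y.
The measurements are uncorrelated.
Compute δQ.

340

Let w = b·p = 3040. δw/w = √((1·δb/b)² + (1·δp/p)²) = √(0.000885 + 0.0115) = 0.111, so δw = 339.
Q = w − y: δQ = √(δw² + δy²) = √(1.15e+05 + 729) = 340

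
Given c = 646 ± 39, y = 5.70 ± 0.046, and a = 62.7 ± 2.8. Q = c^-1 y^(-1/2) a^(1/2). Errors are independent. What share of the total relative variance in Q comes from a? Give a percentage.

(δQ/Q)² = (-1·δc/c)² + (−½·δy/y)² + (½·δa/a)²
  c term: (-1×0.0604)² = 0.00364
  y term: (-0.5×0.00807)² = 1.63e-05
  a term: (0.5×0.0447)² = 0.000499
Total = 0.00416. Share from a = 0.000499/0.00416 = 0.120.

12.0%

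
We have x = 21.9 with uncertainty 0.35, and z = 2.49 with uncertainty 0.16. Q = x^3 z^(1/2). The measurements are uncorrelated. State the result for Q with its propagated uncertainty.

Relative error in a monomial: (δQ/Q)² = Σ (nᵢ · δxᵢ/xᵢ)².
  (3·δx/x)² = (3×0.0160)² = 0.00230;  (½·δz/z)² = (0.5×0.0643)² = 0.00103
δQ/Q = √(0.00333) = 0.0577
Q = 16600, so δQ = 0.0577 × 16600 = 957.

16600 ± 957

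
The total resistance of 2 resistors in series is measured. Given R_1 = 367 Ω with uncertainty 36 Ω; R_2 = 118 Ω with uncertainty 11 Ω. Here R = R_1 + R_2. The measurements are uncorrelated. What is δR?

Each term contributes (cᵢ δxᵢ)² to (δR)²:
  (δR_1)² = 1300;  (δR_2)² = 121
δR = √(1420) = 37.6 Ω

37.6 Ω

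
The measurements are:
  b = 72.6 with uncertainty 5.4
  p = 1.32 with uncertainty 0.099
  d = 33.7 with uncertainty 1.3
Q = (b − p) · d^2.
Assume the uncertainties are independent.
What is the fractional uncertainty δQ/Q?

Let u = b − p = 71.3. δu = √(δb² + δp²) = √(29.2 + 0.00980) = 5.40, so δu/u = 0.0758.
Q is then a monomial in u, d:
δQ/Q = √((δu/u)² + (2·δd/d)²) = √(0.00574 + 0.00595) = 0.108

0.108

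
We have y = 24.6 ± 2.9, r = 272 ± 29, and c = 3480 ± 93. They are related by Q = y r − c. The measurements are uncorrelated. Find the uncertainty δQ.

Let p = y·r = 6690. δp/p = √((1·δy/y)² + (1·δr/r)²) = √(0.0139 + 0.0114) = 0.159, so δp = 1060.
Q = p − c: δQ = √(δp² + δc²) = √(1.13e+06 + 8650) = 1070

1070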